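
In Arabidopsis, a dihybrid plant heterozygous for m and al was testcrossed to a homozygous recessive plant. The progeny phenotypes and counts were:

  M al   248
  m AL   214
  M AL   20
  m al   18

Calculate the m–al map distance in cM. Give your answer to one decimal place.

The two most frequent classes, M al (248) and m AL (214), are the parental types, so the F1 was M al / m AL.
The recombinant classes are M AL and m al: 20 + 18 = 38.
Recombination frequency = 38/500 = 0.0760 ≈ 7.6%, i.e. 7.6 cM.

7.6 cM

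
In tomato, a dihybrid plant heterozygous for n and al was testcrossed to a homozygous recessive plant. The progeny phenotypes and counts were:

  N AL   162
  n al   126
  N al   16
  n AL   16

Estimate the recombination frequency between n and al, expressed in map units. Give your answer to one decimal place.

10.0 map units

The two most frequent classes, N AL (162) and n al (126), are the parental types, so the F1 was N AL / n al.
The recombinant classes are N al and n AL: 16 + 16 = 32.
Recombination frequency = 32/320 = 0.1000 ≈ 10.0%, i.e. 10.0 map units.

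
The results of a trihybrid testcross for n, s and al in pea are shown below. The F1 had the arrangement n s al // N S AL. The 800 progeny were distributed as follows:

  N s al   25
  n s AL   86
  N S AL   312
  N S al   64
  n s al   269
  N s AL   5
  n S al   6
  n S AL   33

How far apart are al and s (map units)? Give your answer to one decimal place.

20.1 map units

The two rarest classes, n S al and N s AL, are the double crossovers. Comparing them with the parentals, only the s allele has switched, so s is the middle locus and the order is al – s – n.
Crossovers in the al–s interval produce the single-crossover classes n s AL and N S al (86 + 64 = 150) plus the double crossovers (11).
RF(al–s) = (150 + 11) / 800 = 161/800 = 0.2013 → 20.1 map units.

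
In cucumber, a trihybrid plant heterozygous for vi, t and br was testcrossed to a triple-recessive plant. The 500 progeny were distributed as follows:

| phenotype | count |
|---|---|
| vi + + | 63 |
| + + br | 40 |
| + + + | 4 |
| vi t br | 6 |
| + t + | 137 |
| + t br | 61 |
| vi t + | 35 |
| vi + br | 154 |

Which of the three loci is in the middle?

t

The two most frequent reciprocal classes, + t + and vi + br, are the parental types, so the F1 was + t + / vi + br.
The two rarest classes, + + + and vi t br, are the double crossovers. Comparing them with the parentals, only the t allele has switched, so t is the middle locus and the order is br – t – vi.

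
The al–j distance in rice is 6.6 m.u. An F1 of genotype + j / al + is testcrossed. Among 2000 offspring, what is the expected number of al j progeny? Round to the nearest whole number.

A map distance of 6.6 m.u. corresponds to a recombination frequency of 0.066.
The F1 is + j / al +, so al j is a recombinant gamete class with expected frequency r/2 = 0.066/2 = 0.0330.
Expected number = 0.0330 × 2000 = 66.00 ≈ 66.

66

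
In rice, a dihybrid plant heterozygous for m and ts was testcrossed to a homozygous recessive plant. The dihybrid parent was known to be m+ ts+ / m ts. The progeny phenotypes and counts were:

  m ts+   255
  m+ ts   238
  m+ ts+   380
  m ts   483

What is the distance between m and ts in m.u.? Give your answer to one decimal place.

The recombinant classes are m+ ts and m ts+: 238 + 255 = 493.
Recombination frequency = 493/1356 = 0.3636 ≈ 36.4%, i.e. 36.4 m.u.

36.4 m.u.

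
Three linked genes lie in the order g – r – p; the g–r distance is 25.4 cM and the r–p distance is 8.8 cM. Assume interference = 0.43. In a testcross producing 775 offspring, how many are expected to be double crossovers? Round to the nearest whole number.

10

Map distances give recombination frequencies of 0.254 and 0.088 for the two intervals.
With interference 0.43 (so coincidence = 0.57), expected double-crossover frequency = 0.254 × 0.088 × 0.57 = 0.01274.
Expected number = 0.01274 × 775 = 9.87 ≈ 10.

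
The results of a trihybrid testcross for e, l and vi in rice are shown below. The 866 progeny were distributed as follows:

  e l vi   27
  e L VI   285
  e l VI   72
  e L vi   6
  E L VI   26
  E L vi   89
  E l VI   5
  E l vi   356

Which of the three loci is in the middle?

vi

The two most frequent reciprocal classes, e L VI and E l vi, are the parental types, so the F1 was e L VI / E l vi.
The two rarest classes, e L vi and E l VI, are the double crossovers. Comparing them with the parentals, only the vi allele has switched, so vi is the middle locus and the order is e – vi – l.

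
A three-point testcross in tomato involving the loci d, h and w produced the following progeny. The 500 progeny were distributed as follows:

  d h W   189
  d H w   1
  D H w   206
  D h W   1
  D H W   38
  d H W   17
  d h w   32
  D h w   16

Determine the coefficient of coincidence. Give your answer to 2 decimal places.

0.40

The two most frequent reciprocal classes, d h W and D H w, are the parental types, so the F1 was d h W / D H w.
The two rarest classes, D h W and d H w, are the double crossovers. Comparing them with the parentals, only the d allele has switched, so d is the middle locus and the order is w – d – h.
w–d: (70 + 2)/500 = 0.1440; d–h: (33 + 2)/500 = 0.0700.
Expected DCO frequency = 0.1440 × 0.0700 ≈ 0.01008; observed = 2/500 ≈ 0.00400.
Coefficient of coincidence = 0.00400/0.01008 ≈ 0.40.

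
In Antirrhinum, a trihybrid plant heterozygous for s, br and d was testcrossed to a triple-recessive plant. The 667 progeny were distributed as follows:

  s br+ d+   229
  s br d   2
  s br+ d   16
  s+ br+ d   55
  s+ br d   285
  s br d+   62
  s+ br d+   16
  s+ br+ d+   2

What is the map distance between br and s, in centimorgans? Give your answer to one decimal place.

The two most frequent reciprocal classes, s+ br d and s br+ d+, are the parental types, so the F1 was s+ br d / s br+ d+.
The two rarest classes, s br d and s+ br+ d+, are the double crossovers. Comparing them with the parentals, only the s allele has switched, so s is the middle locus and the order is d – s – br.
Crossovers in the s–br interval produce the single-crossover classes s+ br+ d and s br d+ (55 + 62 = 117) plus the double crossovers (4).
RF(s–br) = (117 + 4) / 667 = 121/667 = 0.1814 → 18.1 centimorgans.

18.1 centimorgans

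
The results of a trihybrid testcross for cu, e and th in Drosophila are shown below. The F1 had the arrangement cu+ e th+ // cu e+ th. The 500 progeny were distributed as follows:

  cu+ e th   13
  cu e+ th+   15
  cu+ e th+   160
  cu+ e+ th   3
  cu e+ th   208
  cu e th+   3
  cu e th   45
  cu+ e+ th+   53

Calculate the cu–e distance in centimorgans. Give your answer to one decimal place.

20.8 centimorgans

The two rarest classes, cu e th+ and cu+ e+ th, are the double crossovers. Comparing them with the parentals, only the cu allele has switched, so cu is the middle locus and the order is e – cu – th.
Crossovers in the e–cu interval produce the single-crossover classes cu+ e+ th+ and cu e th (53 + 45 = 98) plus the double crossovers (6).
RF(e–cu) = (98 + 6) / 500 = 104/500 = 0.2080 → 20.8 centimorgans.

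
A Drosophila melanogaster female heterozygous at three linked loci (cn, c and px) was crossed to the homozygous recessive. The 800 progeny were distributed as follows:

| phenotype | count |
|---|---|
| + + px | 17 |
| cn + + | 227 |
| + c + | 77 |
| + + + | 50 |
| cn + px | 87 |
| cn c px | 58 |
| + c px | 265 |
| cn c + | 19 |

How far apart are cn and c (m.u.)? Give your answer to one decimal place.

The two most frequent reciprocal classes, cn + + and + c px, are the parental types, so the F1 was cn + + / + c px.
The two rarest classes, cn c + and + + px, are the double crossovers. Comparing them with the parentals, only the c allele has switched, so c is the middle locus and the order is cn – c – px.
Crossovers in the cn–c interval produce the single-crossover classes + + + and cn c px (50 + 58 = 108) plus the double crossovers (36).
RF(cn–c) = (108 + 36) / 800 = 144/800 = 0.1800 → 18.0 m.u.

18.0 m.u.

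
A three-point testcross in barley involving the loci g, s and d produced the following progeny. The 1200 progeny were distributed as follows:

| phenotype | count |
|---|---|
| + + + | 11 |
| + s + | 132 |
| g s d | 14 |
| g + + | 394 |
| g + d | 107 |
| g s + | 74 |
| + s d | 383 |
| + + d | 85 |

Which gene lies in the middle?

g

The two most frequent reciprocal classes, g + + and + s d, are the parental types, so the F1 was g + + / + s d.
The two rarest classes, + + + and g s d, are the double crossovers. Comparing them with the parentals, only the g allele has switched, so g is the middle locus and the order is d – g – s.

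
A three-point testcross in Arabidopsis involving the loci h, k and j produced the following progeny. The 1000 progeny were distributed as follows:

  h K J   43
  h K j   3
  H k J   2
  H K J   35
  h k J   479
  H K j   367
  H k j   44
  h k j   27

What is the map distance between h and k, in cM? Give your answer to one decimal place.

The two most frequent reciprocal classes, H K j and h k J, are the parental types, so the F1 was H K j / h k J.
The two rarest classes, h K j and H k J, are the double crossovers. Comparing them with the parentals, only the h allele has switched, so h is the middle locus and the order is j – h – k.
Crossovers in the h–k interval produce the single-crossover classes H k j and h K J (44 + 43 = 87) plus the double crossovers (5).
RF(h–k) = (87 + 5) / 1000 = 92/1000 = 0.0920 → 9.2 cM.

9.2 cM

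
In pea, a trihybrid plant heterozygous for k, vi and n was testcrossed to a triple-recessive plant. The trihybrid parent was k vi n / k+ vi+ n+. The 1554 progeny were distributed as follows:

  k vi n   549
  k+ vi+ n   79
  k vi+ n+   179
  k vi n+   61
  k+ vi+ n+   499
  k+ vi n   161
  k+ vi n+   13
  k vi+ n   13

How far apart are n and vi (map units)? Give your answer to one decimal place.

The two rarest classes, k vi+ n and k+ vi n+, are the double crossovers. Comparing them with the parentals, only the vi allele has switched, so vi is the middle locus and the order is k – vi – n.
Crossovers in the vi–n interval produce the single-crossover classes k vi n+ and k+ vi+ n (61 + 79 = 140) plus the double crossovers (26).
RF(vi–n) = (140 + 26) / 1554 = 166/1554 = 0.1068 → 10.7 map units.

10.7 map units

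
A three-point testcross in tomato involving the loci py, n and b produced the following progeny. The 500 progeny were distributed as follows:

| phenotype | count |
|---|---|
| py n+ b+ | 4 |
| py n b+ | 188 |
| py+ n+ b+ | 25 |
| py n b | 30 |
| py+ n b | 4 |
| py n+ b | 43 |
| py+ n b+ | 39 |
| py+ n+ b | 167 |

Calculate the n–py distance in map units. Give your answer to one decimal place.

The two most frequent reciprocal classes, py+ n+ b and py n b+, are the parental types, so the F1 was py+ n+ b / py n b+.
The two rarest classes, py+ n b and py n+ b+, are the double crossovers. Comparing them with the parentals, only the n allele has switched, so n is the middle locus and the order is py – n – b.
Crossovers in the py–n interval produce the single-crossover classes py n+ b and py+ n b+ (43 + 39 = 82) plus the double crossovers (8).
RF(py–n) = (82 + 8) / 500 = 90/500 = 0.1800 → 18.0 map units.

18.0 map units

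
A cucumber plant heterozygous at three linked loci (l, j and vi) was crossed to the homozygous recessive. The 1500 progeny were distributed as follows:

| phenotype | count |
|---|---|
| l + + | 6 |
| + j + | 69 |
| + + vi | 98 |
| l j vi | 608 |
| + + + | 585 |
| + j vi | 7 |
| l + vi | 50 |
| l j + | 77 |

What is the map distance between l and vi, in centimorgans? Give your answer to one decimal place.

The two most frequent reciprocal classes, + + + and l j vi, are the parental types, so the F1 was + + + / l j vi.
The two rarest classes, l + + and + j vi, are the double crossovers. Comparing them with the parentals, only the l allele has switched, so l is the middle locus and the order is vi – l – j.
Crossovers in the vi–l interval produce the single-crossover classes + + vi and l j + (98 + 77 = 175) plus the double crossovers (13).
RF(vi–l) = (175 + 13) / 1500 = 188/1500 = 0.1253 → 12.5 centimorgans.

12.5 centimorgans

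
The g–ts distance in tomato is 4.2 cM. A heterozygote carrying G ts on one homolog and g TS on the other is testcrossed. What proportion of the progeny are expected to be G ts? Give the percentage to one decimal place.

47.9%

A map distance of 4.2 cM corresponds to a recombination frequency of 0.042.
The F1 is G ts / g TS, so G ts is a parental gamete class with expected frequency (1 − r)/2 = 0.958/2 = 0.4790.
That is 0.4790 = 47.9% of the progeny.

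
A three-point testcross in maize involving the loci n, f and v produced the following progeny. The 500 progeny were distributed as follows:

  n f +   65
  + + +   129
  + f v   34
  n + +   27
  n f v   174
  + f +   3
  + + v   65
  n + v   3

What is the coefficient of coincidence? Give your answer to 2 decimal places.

0.33

The two most frequent reciprocal classes, + + + and n f v, are the parental types, so the F1 was + + + / n f v.
The two rarest classes, + f + and n + v, are the double crossovers. Comparing them with the parentals, only the f allele has switched, so f is the middle locus and the order is n – f – v.
n–f: (61 + 6)/500 = 0.1340; f–v: (130 + 6)/500 = 0.2720.
Expected DCO frequency = 0.1340 × 0.2720 ≈ 0.03645; observed = 6/500 ≈ 0.01200.
Coefficient of coincidence = 0.01200/0.03645 ≈ 0.33.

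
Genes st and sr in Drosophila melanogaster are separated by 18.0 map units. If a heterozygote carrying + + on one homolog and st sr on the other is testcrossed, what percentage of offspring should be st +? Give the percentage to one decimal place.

9.0%

A map distance of 18.0 map units corresponds to a recombination frequency of 0.180.
The F1 is + + / st sr, so st + is a recombinant gamete class with expected frequency r/2 = 0.180/2 = 0.0900.
That is 0.0900 = 9.0% of the progeny.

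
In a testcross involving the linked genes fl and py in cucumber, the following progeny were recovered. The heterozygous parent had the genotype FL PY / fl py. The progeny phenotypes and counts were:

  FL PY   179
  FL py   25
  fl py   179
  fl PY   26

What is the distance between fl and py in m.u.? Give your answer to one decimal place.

The recombinant classes are FL py and fl PY: 25 + 26 = 51.
Recombination frequency = 51/409 = 0.1247 ≈ 12.5%, i.e. 12.5 m.u.

12.5 m.u.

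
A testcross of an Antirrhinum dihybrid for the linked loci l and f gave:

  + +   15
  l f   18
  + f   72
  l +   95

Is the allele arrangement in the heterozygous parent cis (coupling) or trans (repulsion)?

trans

The two most frequent classes are + f (72) and l + (95); these are the parental (non-recombinant) types.
So the F1 carried + f on one chromosome and l + on the other — the recessive alleles are on opposite chromosomes (trans / repulsion).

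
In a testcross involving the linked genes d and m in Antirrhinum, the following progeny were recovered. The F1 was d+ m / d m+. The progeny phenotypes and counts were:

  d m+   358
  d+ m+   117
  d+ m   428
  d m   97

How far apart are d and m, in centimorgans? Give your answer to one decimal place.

21.4 centimorgans

The recombinant classes are d+ m+ and d m: 117 + 97 = 214.
Recombination frequency = 214/1000 = 0.2140 ≈ 21.4%, i.e. 21.4 centimorgans.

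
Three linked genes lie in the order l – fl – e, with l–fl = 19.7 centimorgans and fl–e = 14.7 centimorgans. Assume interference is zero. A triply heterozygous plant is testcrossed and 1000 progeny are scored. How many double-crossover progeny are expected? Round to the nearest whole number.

Map distances give recombination frequencies of 0.197 and 0.147 for the two intervals.
With no interference, expected double-crossover frequency = 0.197 × 0.147 = 0.02896.
Expected number = 0.02896 × 1000 = 28.96 ≈ 29.

29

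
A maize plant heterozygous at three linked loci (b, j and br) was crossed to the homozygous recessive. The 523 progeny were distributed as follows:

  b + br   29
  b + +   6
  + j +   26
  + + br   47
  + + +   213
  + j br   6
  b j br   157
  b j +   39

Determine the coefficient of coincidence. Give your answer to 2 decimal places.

0.96

The two most frequent reciprocal classes, b j br and + + +, are the parental types, so the F1 was b j br / + + +.
The two rarest classes, + j br and b + +, are the double crossovers. Comparing them with the parentals, only the b allele has switched, so b is the middle locus and the order is br – b – j.
br–b: (86 + 12)/523 = 0.1874; b–j: (55 + 12)/523 = 0.1281.
Expected DCO frequency = 0.1874 × 0.1281 ≈ 0.02401; observed = 12/523 ≈ 0.02294.
Coefficient of coincidence = 0.02294/0.02401 ≈ 0.96.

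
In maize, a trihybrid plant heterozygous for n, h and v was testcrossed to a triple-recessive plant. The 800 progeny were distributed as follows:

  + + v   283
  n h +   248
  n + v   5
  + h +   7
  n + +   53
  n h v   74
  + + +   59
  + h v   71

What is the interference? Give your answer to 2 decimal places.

The two most frequent reciprocal classes, n h + and + + v, are the parental types, so the F1 was n h + / + + v.
The two rarest classes, + h + and n + v, are the double crossovers. Comparing them with the parentals, only the n allele has switched, so n is the middle locus and the order is h – n – v.
h–n: (124 + 12)/800 = 0.1700; n–v: (133 + 12)/800 = 0.1812.
Expected DCO frequency = 0.1700 × 0.1812 ≈ 0.03080; observed = 12/800 ≈ 0.01500.
Coefficient of coincidence = 0.01500/0.03080 ≈ 0.49; interference = 1 − 0.49 = 0.51.

0.51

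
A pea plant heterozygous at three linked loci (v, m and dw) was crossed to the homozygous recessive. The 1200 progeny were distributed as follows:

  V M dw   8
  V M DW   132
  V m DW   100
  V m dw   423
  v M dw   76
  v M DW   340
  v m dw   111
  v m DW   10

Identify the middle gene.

The two most frequent reciprocal classes, v M DW and V m dw, are the parental types, so the F1 was v M DW / V m dw.
The two rarest classes, v m DW and V M dw, are the double crossovers. Comparing them with the parentals, only the m allele has switched, so m is the middle locus and the order is dw – m – v.

m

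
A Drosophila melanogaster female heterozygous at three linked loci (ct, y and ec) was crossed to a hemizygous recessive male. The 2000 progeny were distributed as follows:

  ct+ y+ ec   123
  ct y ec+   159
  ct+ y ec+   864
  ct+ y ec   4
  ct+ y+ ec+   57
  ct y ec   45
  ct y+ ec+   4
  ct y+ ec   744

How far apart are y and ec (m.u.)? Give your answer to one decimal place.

5.5 m.u.

The two most frequent reciprocal classes, ct y+ ec and ct+ y ec+, are the parental types, so the F1 was ct y+ ec / ct+ y ec+.
The two rarest classes, ct y+ ec+ and ct+ y ec, are the double crossovers. Comparing them with the parentals, only the ec allele has switched, so ec is the middle locus and the order is y – ec – ct.
Crossovers in the y–ec interval produce the single-crossover classes ct y ec and ct+ y+ ec+ (45 + 57 = 102) plus the double crossovers (8).
RF(y–ec) = (102 + 8) / 2000 = 110/2000 = 0.0550 → 5.5 m.u.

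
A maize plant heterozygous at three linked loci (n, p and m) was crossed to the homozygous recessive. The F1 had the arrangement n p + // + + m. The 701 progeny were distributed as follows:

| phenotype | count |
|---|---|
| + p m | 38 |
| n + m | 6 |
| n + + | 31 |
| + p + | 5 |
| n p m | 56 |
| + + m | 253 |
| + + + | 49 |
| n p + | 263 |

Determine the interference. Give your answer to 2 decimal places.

0.17

The two rarest classes, + p + and n + m, are the double crossovers. Comparing them with the parentals, only the n allele has switched, so n is the middle locus and the order is m – n – p.
m–n: (105 + 11)/701 = 0.1655; n–p: (69 + 11)/701 = 0.1141.
Expected DCO frequency = 0.1655 × 0.1141 ≈ 0.01888; observed = 11/701 ≈ 0.01569.
Coefficient of coincidence = 0.01569/0.01888 ≈ 0.83; interference = 1 − 0.83 = 0.17.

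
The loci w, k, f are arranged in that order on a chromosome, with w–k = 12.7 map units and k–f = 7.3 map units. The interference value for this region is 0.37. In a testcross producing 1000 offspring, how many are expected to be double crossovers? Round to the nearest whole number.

Map distances give recombination frequencies of 0.127 and 0.073 for the two intervals.
With interference 0.37 (so coincidence = 0.63), expected double-crossover frequency = 0.127 × 0.073 × 0.63 = 0.00584.
Expected number = 0.00584 × 1000 = 5.84 ≈ 6.

6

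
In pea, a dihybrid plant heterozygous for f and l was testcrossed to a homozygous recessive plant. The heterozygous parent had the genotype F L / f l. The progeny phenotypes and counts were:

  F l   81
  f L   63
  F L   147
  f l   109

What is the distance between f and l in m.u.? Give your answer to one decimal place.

36.0 m.u.

The recombinant classes are F l and f L: 81 + 63 = 144.
Recombination frequency = 144/400 = 0.3600 ≈ 36.0%, i.e. 36.0 m.u.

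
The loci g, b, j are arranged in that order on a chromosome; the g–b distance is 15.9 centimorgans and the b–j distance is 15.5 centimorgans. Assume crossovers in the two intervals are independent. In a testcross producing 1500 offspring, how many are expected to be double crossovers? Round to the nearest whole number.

37

Map distances give recombination frequencies of 0.159 and 0.155 for the two intervals.
With no interference, expected double-crossover frequency = 0.159 × 0.155 = 0.02465.
Expected number = 0.02465 × 1500 = 36.97 ≈ 37.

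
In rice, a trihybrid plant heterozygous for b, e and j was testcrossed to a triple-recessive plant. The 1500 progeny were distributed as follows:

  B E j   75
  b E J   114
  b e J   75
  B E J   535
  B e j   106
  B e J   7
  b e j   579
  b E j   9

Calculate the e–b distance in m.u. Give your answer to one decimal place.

15.7 m.u.

The two most frequent reciprocal classes, B E J and b e j, are the parental types, so the F1 was B E J / b e j.
The two rarest classes, B e J and b E j, are the double crossovers. Comparing them with the parentals, only the e allele has switched, so e is the middle locus and the order is b – e – j.
Crossovers in the b–e interval produce the single-crossover classes b E J and B e j (114 + 106 = 220) plus the double crossovers (16).
RF(b–e) = (220 + 16) / 1500 = 236/1500 = 0.1573 → 15.7 m.u.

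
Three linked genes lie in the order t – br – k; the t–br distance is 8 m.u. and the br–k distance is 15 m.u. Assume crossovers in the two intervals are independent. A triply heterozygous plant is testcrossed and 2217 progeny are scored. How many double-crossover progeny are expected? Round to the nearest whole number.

Map distances give recombination frequencies of 0.080 and 0.150 for the two intervals.
With no interference, expected double-crossover frequency = 0.080 × 0.150 = 0.01200.
Expected number = 0.01200 × 2217 = 26.60 ≈ 27.

27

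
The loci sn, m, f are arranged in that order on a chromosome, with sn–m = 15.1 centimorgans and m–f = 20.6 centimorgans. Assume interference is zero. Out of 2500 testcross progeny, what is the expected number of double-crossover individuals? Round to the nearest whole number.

Map distances give recombination frequencies of 0.151 and 0.206 for the two intervals.
With no interference, expected double-crossover frequency = 0.151 × 0.206 = 0.03111.
Expected number = 0.03111 × 2500 = 77.77 ≈ 78.

78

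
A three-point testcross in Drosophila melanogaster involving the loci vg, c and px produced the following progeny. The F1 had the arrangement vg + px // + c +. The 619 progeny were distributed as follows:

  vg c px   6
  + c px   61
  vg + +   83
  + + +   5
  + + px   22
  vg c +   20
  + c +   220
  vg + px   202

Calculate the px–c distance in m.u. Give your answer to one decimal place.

25.0 m.u.

The two rarest classes, vg c px and + + +, are the double crossovers. Comparing them with the parentals, only the c allele has switched, so c is the middle locus and the order is vg – c – px.
Crossovers in the c–px interval produce the single-crossover classes vg + + and + c px (83 + 61 = 144) plus the double crossovers (11).
RF(c–px) = (144 + 11) / 619 = 155/619 = 0.2504 → 25.0 m.u.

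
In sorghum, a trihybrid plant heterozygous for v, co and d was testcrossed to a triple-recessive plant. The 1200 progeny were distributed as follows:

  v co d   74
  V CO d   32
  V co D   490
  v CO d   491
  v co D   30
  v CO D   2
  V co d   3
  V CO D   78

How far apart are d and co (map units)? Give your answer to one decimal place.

The two most frequent reciprocal classes, V co D and v CO d, are the parental types, so the F1 was V co D / v CO d.
The two rarest classes, V co d and v CO D, are the double crossovers. Comparing them with the parentals, only the d allele has switched, so d is the middle locus and the order is co – d – v.
Crossovers in the co–d interval produce the single-crossover classes V CO D and v co d (78 + 74 = 152) plus the double crossovers (5).
RF(co–d) = (152 + 5) / 1200 = 157/1200 = 0.1308 → 13.1 map units.

13.1 map units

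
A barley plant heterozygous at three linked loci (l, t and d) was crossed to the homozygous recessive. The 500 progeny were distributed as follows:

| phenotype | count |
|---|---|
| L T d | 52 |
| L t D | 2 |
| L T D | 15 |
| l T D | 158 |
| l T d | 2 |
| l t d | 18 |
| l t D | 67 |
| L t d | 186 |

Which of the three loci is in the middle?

d

The two most frequent reciprocal classes, l T D and L t d, are the parental types, so the F1 was l T D / L t d.
The two rarest classes, l T d and L t D, are the double crossovers. Comparing them with the parentals, only the d allele has switched, so d is the middle locus and the order is t – d – l.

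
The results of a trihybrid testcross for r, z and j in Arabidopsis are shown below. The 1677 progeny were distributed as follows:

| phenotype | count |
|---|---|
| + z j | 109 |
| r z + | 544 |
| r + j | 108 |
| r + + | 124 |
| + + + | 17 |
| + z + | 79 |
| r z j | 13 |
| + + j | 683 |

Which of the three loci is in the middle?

j

The two most frequent reciprocal classes, r z + and + + j, are the parental types, so the F1 was r z + / + + j.
The two rarest classes, r z j and + + +, are the double crossovers. Comparing them with the parentals, only the j allele has switched, so j is the middle locus and the order is z – j – r.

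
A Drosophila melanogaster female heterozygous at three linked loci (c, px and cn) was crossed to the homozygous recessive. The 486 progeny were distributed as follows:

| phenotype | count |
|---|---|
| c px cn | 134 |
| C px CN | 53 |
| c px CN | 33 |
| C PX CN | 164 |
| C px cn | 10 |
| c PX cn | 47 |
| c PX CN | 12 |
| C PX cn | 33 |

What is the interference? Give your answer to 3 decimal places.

The two most frequent reciprocal classes, c px cn and C PX CN, are the parental types, so the F1 was c px cn / C PX CN.
The two rarest classes, C px cn and c PX CN, are the double crossovers. Comparing them with the parentals, only the c allele has switched, so c is the middle locus and the order is cn – c – px.
cn–c: (66 + 22)/486 = 0.1811; c–px: (100 + 22)/486 = 0.2510.
Expected DCO frequency = 0.1811 × 0.2510 ≈ 0.04546; observed = 22/486 ≈ 0.04527.
Coefficient of coincidence = 0.04527/0.04546 ≈ 0.996; interference = 1 − 0.996 = 0.004.

0.004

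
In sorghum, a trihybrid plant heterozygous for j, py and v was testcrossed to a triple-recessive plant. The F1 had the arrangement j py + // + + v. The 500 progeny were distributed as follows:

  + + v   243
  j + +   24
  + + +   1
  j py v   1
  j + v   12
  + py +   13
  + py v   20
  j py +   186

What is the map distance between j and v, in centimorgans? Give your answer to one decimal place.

5.4 centimorgans

The two rarest classes, j py v and + + +, are the double crossovers. Comparing them with the parentals, only the v allele has switched, so v is the middle locus and the order is j – v – py.
Crossovers in the j–v interval produce the single-crossover classes + py + and j + v (13 + 12 = 25) plus the double crossovers (2).
RF(j–v) = (25 + 2) / 500 = 27/500 = 0.0540 → 5.4 centimorgans.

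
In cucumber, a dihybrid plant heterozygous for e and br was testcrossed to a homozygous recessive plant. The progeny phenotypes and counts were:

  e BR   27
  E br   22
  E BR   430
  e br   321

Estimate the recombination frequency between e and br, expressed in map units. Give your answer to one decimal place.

6.1 map units

The two most frequent classes, E BR (430) and e br (321), are the parental types, so the F1 was E BR / e br.
The recombinant classes are E br and e BR: 22 + 27 = 49.
Recombination frequency = 49/800 = 0.0612 ≈ 6.1%, i.e. 6.1 map units.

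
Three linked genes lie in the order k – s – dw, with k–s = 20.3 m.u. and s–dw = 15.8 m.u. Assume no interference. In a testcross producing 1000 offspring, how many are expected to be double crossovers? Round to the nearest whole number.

Map distances give recombination frequencies of 0.203 and 0.158 for the two intervals.
With no interference, expected double-crossover frequency = 0.203 × 0.158 = 0.03207.
Expected number = 0.03207 × 1000 = 32.07 ≈ 32.

32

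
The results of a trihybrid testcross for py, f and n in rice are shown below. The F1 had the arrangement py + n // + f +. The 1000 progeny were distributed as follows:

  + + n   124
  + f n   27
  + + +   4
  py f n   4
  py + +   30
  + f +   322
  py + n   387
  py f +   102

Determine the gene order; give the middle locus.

f

The two rarest classes, py f n and + + +, are the double crossovers. Comparing them with the parentals, only the f allele has switched, so f is the middle locus and the order is n – f – py.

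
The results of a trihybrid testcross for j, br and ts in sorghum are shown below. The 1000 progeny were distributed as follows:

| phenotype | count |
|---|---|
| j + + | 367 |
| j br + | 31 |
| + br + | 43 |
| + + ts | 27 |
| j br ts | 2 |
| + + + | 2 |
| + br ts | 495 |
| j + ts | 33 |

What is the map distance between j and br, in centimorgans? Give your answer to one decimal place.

6.2 centimorgans

The two most frequent reciprocal classes, j + + and + br ts, are the parental types, so the F1 was j + + / + br ts.
The two rarest classes, + + + and j br ts, are the double crossovers. Comparing them with the parentals, only the j allele has switched, so j is the middle locus and the order is ts – j – br.
Crossovers in the j–br interval produce the single-crossover classes j br + and + + ts (31 + 27 = 58) plus the double crossovers (4).
RF(j–br) = (58 + 4) / 1000 = 62/1000 = 0.0620 → 6.2 centimorgans.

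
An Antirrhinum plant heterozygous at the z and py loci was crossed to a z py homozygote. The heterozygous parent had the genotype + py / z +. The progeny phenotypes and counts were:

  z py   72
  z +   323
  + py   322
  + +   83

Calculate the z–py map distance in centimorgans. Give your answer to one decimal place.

19.4 centimorgans

The recombinant classes are + + and z py: 83 + 72 = 155.
Recombination frequency = 155/800 = 0.1938 ≈ 19.4%, i.e. 19.4 centimorgans.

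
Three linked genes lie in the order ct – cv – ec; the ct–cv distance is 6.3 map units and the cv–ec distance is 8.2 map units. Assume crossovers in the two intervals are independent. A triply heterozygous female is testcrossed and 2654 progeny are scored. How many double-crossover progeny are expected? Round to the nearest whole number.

14

Map distances give recombination frequencies of 0.063 and 0.082 for the two intervals.
With no interference, expected double-crossover frequency = 0.063 × 0.082 = 0.00517.
Expected number = 0.00517 × 2654 = 13.71 ≈ 14.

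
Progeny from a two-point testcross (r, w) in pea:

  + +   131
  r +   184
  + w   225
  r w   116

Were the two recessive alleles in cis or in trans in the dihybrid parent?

The two most frequent classes are + w (225) and r + (184); these are the parental (non-recombinant) types.
So the F1 carried + w on one chromosome and r + on the other — the recessive alleles are on opposite chromosomes (trans / repulsion).

trans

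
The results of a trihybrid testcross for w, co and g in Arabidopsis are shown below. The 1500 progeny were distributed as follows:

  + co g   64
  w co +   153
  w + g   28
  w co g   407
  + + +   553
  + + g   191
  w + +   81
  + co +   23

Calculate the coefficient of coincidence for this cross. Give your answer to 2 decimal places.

0.99

The two most frequent reciprocal classes, + + + and w co g, are the parental types, so the F1 was + + + / w co g.
The two rarest classes, + co + and w + g, are the double crossovers. Comparing them with the parentals, only the co allele has switched, so co is the middle locus and the order is w – co – g.
w–co: (145 + 51)/1500 = 0.1307; co–g: (344 + 51)/1500 = 0.2633.
Expected DCO frequency = 0.1307 × 0.2633 ≈ 0.03441; observed = 51/1500 ≈ 0.03400.
Coefficient of coincidence = 0.03400/0.03441 ≈ 0.99.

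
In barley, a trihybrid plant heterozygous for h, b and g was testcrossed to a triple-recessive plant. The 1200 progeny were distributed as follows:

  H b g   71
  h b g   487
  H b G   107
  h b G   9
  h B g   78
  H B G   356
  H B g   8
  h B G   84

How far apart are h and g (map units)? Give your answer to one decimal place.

The two most frequent reciprocal classes, h b g and H B G, are the parental types, so the F1 was h b g / H B G.
The two rarest classes, h b G and H B g, are the double crossovers. Comparing them with the parentals, only the g allele has switched, so g is the middle locus and the order is b – g – h.
Crossovers in the g–h interval produce the single-crossover classes H b g and h B G (71 + 84 = 155) plus the double crossovers (17).
RF(g–h) = (155 + 17) / 1200 = 172/1200 = 0.1433 → 14.3 map units.

14.3 map units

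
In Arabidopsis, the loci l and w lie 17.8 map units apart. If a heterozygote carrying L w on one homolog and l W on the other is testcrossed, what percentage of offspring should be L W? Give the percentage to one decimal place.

A map distance of 17.8 map units corresponds to a recombination frequency of 0.178.
The F1 is L w / l W, so L W is a recombinant gamete class with expected frequency r/2 = 0.178/2 = 0.0890.
That is 0.0890 = 8.9% of the progeny.

8.9%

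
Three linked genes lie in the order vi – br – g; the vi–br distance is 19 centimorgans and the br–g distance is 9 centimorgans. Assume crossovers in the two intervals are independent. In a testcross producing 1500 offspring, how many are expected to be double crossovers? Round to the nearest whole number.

Map distances give recombination frequencies of 0.190 and 0.090 for the two intervals.
With no interference, expected double-crossover frequency = 0.190 × 0.090 = 0.01710.
Expected number = 0.01710 × 1500 = 25.65 ≈ 26.

26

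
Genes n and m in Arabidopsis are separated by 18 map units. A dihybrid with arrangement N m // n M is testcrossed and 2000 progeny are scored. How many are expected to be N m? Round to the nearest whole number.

820

A map distance of 18 map units corresponds to a recombination frequency of 0.180.
The F1 is N m / n M, so N m is a parental gamete class with expected frequency (1 − r)/2 = 0.820/2 = 0.4100.
Expected number = 0.4100 × 2000 = 820.00 ≈ 820.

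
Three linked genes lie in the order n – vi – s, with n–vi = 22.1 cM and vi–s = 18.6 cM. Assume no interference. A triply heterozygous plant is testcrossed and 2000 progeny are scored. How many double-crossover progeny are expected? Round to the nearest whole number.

82

Map distances give recombination frequencies of 0.221 and 0.186 for the two intervals.
With no interference, expected double-crossover frequency = 0.221 × 0.186 = 0.04111.
Expected number = 0.04111 × 2000 = 82.21 ≈ 82.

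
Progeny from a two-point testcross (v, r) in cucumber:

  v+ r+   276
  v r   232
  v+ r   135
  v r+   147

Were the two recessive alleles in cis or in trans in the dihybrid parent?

The two most frequent classes are v+ r+ (276) and v r (232); these are the parental (non-recombinant) types.
So the F1 carried v+ r+ on one chromosome and v r on the other — the recessive alleles are on the same chromosome (cis / coupling).

cis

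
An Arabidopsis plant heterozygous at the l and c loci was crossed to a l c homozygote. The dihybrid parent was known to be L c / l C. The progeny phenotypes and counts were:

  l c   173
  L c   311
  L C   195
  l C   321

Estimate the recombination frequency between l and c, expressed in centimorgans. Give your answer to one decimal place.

The recombinant classes are L C and l c: 195 + 173 = 368.
Recombination frequency = 368/1000 = 0.3680 ≈ 36.8%, i.e. 36.8 centimorgans.

36.8 centimorgans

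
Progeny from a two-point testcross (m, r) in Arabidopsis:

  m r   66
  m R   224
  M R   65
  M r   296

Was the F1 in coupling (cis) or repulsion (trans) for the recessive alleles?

The two most frequent classes are M r (296) and m R (224); these are the parental (non-recombinant) types.
So the F1 carried M r on one chromosome and m R on the other — the recessive alleles are on opposite chromosomes (trans / repulsion).

trans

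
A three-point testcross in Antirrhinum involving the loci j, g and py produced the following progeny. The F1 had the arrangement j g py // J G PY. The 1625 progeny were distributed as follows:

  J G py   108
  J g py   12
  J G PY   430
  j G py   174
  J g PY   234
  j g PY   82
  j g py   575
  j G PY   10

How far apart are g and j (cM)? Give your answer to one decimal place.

The two rarest classes, J g py and j G PY, are the double crossovers. Comparing them with the parentals, only the j allele has switched, so j is the middle locus and the order is py – j – g.
Crossovers in the j–g interval produce the single-crossover classes j G py and J g PY (174 + 234 = 408) plus the double crossovers (22).
RF(j–g) = (408 + 22) / 1625 = 430/1625 = 0.2646 → 26.5 cM.

26.5 cM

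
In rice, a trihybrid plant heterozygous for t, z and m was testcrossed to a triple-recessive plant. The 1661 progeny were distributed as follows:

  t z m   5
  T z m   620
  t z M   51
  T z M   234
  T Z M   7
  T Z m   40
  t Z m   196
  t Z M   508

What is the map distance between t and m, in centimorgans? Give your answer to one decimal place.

26.6 centimorgans

The two most frequent reciprocal classes, t Z M and T z m, are the parental types, so the F1 was t Z M / T z m.
The two rarest classes, T Z M and t z m, are the double crossovers. Comparing them with the parentals, only the t allele has switched, so t is the middle locus and the order is z – t – m.
Crossovers in the t–m interval produce the single-crossover classes t Z m and T z M (196 + 234 = 430) plus the double crossovers (12).
RF(t–m) = (430 + 12) / 1661 = 442/1661 = 0.2661 → 26.6 centimorgans.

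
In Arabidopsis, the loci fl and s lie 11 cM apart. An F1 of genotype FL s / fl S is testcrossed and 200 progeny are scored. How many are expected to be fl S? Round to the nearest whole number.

89

A map distance of 11 cM corresponds to a recombination frequency of 0.110.
The F1 is FL s / fl S, so fl S is a parental gamete class with expected frequency (1 − r)/2 = 0.890/2 = 0.4450.
Expected number = 0.4450 × 200 = 89.00 ≈ 89.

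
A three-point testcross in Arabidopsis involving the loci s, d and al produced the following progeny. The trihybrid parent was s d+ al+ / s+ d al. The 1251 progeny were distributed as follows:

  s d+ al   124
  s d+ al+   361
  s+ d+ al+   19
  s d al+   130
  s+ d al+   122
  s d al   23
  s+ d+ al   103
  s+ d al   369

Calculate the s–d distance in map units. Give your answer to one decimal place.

The two rarest classes, s+ d+ al+ and s d al, are the double crossovers. Comparing them with the parentals, only the s allele has switched, so s is the middle locus and the order is al – s – d.
Crossovers in the s–d interval produce the single-crossover classes s d al+ and s+ d+ al (130 + 103 = 233) plus the double crossovers (42).
RF(s–d) = (233 + 42) / 1251 = 275/1251 = 0.2198 → 22.0 map units.

22.0 map units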